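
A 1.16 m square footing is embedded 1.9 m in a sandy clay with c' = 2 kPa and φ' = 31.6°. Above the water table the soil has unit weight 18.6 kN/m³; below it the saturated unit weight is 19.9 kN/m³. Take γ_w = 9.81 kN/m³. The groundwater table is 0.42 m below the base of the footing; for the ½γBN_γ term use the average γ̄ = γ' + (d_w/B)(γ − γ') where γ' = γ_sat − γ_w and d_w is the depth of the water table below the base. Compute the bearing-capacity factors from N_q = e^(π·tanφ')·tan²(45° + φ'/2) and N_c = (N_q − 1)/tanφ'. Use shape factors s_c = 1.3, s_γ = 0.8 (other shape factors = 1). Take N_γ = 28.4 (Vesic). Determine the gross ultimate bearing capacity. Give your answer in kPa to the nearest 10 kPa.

tan31.6° = 0.6152, so N_q = e^(π×0.6152)·tan²(60.8°) = 6.908 × 3.202 = 22.12.
N_c = (22.12 − 1)/tan31.6° = 34.33.
Effective surcharge at the founding depth q = γ·D_f = 18.6 × 1.9 = 35.34 kPa.
With d_w = 0.42 m < B, γ̄ = 10.09 + (0.42/1.16) × (18.6 − 10.09) = 13.171 kN/m³.
q_ult = c·N_c·s_c + q·N_q + 0.5·γ·B·N_γ·s_γ
     = 2 × 34.326 × 1.3 + 35.34 × 22.117 + 0.5 × 13.171 × 1.16 × 28.4 × 0.8
     = 89.247 + 781.62 + 173.56 = 1044.4 kPa.

q_ult ≈ 1040 kPa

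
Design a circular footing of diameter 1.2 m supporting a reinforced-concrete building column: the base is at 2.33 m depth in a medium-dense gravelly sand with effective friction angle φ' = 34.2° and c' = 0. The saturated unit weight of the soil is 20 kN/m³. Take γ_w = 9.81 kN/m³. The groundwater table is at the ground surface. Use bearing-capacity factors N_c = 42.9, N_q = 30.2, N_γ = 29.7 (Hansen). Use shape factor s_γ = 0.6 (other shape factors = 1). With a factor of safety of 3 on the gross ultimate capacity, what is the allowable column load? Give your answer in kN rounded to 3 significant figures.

P_all ≈ 311 kN

With the water table at the surface the whole profile is submerged: γ' = 20 − 9.81 = 10.19 kN/m³, so q = γ'·D_f = 23.743 kPa; the same γ' applies in the ½γBN_γ term.
q_ult = q·N_q + 0.5·γ·B·N_γ·s_γ
     = 23.743 × 30.2 + 0.5 × 10.19 × 1.2 × 29.7 × 0.6
     = 717.03 + 108.95 = 825.98 kPa.
Gross allowable pressure q_all = 825.98 / 3 = 275.33 kPa.
Footing area = 1.131 m², so allowable column load = 275.33 × 1.131 = 311.39 kN.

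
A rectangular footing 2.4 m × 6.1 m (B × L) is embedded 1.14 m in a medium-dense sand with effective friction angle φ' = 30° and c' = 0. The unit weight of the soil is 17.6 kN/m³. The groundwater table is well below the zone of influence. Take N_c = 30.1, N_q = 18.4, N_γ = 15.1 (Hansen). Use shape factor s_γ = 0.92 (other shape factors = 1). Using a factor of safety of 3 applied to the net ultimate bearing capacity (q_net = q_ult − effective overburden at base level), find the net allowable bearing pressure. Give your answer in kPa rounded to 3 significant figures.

q_all(net) ≈ 214 kPa

q = γ·D_f = 17.6 × 1.14 = 20.064 kPa.
q·N_q = 20.064 × 18.4 = 369.18 kPa
0.5·γ·B·N_γ·s_γ = 0.5 × 17.6 × 2.4 × 15.1 × 0.92 = 293.4 kPa
q_ult = 369.18 + 293.4 = 662.58 kPa.
Net ultimate: q_net = 662.58 − 20.064 = 642.51 kPa.
q_all(net) = 642.51 / 3 = 214.17 kPa.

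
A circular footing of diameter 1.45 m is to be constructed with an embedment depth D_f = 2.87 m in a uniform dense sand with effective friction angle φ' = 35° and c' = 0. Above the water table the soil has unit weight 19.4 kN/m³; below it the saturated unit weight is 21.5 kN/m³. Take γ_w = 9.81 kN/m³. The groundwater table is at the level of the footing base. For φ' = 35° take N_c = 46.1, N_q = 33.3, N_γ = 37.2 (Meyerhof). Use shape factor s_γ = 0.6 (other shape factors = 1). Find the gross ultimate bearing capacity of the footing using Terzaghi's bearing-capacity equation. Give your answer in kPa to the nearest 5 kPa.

Effective surcharge at the founding depth q = γ·D_f = 19.4 × 2.87 = 55.678 kPa.
The water table coincides with the base, so in the self-weight term γ → γ' = 11.69 kN/m³.
q_ult = q·N_q + 0.5·γ·B·N_γ·s_γ
     = 55.678 × 33.3 + 0.5 × 11.69 × 1.45 × 37.2 × 0.6
     = 1854.1 + 189.17 = 2043.2 kPa.

q_ult ≈ 2045 kPa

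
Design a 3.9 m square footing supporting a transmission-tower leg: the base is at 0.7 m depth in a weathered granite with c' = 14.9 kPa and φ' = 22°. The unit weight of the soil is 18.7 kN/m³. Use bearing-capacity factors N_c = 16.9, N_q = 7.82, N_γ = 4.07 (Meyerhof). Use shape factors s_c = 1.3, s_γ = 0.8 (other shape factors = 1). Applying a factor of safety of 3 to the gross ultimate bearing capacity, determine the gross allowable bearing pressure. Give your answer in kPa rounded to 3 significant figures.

q = γ·D_f = 18.7 × 0.7 = 13.09 kPa.
c·N_c·s_c = 14.9 × 16.9 × 1.3 = 327.35 kPa
q·N_q = 13.09 × 7.82 = 102.36 kPa
0.5·γ·B·N_γ·s_γ = 0.5 × 18.7 × 3.9 × 4.07 × 0.8 = 118.73 kPa
q_ult = 327.35 + 102.36 + 118.73 = 548.45 kPa.
q_all = q_ult / FS = 548.45 / 3 = 182.82 kPa.

q_all ≈ 183 kPa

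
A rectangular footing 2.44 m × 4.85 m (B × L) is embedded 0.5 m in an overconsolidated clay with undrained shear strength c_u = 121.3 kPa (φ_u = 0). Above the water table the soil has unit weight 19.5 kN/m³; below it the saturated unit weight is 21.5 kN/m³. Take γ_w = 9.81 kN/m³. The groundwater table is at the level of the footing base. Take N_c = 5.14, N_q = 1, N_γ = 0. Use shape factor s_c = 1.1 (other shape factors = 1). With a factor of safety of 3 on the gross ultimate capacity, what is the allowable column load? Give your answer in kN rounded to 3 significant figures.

P_all ≈ 2740 kN

q = γ·D_f = 19.5 × 0.5 = 9.75 kPa.
c·N_c·s_c = 121.3 × 5.14 × 1.1 = 685.83 kPa
q·N_q = 9.75 × 1 = 9.75 kPa
q_ult = 685.83 + 9.75 = 695.58 kPa.
Gross allowable pressure q_all = 695.58 / 3 = 231.86 kPa.
Footing area = 11.834 m², so allowable column load = 231.86 × 11.834 = 2743.8 kN.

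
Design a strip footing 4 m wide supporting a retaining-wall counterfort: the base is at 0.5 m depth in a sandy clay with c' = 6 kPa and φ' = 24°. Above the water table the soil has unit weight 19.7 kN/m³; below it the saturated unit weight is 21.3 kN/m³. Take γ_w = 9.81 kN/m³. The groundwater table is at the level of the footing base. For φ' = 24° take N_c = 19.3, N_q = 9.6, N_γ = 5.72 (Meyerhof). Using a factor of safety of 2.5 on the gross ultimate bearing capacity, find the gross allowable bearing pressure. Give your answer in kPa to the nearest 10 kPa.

q_all ≈ 140 kPa

q = γ·D_f = 19.7 × 0.5 = 9.85 kPa.
For the ½γBN_γ term take γ' = 21.3 − 9.81 = 11.49 kN/m³ (soil below base is submerged).
c·N_c = 6 × 19.3 = 115.8 kPa
q·N_q = 9.85 × 9.6 = 94.56 kPa
0.5·γ·B·N_γ = 0.5 × 11.49 × 4 × 5.72 = 131.45 kPa
q_ult = 115.8 + 94.56 + 131.45 = 341.81 kPa.
q_all = 341.81 / 2.5 = 136.72 kPa.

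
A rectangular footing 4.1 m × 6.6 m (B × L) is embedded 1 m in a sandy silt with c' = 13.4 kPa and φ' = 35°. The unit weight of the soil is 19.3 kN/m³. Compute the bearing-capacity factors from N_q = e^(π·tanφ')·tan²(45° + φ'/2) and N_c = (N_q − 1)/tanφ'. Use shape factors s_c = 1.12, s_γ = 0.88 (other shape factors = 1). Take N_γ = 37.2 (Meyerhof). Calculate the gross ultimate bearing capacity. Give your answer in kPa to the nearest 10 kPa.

tan35° = 0.7002, so N_q = e^(π×0.7002)·tan²(62.5°) = 9.023 × 3.69 = 33.3.
N_c = (33.3 − 1)/tan35° = 46.12.
q = γ·D_f = 19.3 × 1 = 19.3 kPa.
c·N_c·s_c = 13.4 × 46.124 × 1.12 = 692.22 kPa
q·N_q = 19.3 × 33.296 = 642.61 kPa
0.5·γ·B·N_γ·s_γ = 0.5 × 19.3 × 4.1 × 37.2 × 0.88 = 1295.2 kPa
q_ult = 692.22 + 642.61 + 1295.2 = 2630 kPa.

q_ult ≈ 2630 kPa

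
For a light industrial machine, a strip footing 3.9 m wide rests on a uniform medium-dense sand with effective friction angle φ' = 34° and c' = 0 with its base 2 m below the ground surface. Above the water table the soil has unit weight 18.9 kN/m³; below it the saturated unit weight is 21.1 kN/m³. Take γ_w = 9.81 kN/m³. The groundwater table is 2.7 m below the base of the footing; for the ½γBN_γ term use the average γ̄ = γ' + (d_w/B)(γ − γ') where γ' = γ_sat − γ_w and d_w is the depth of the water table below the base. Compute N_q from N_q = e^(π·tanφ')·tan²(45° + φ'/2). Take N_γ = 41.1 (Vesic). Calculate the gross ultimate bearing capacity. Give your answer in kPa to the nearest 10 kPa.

q_ult ≈ 2440 kPa

tan34° = 0.6745, so N_q = e^(π×0.6745)·tan²(62°) = 8.323 × 3.537 = 29.44.
q = γ·D_f = 18.9 × 2 = 37.8 kPa.
γ' = 11.29 kN/m³; averaging over the depth B below the base, γ̄ = γ' + (d_w/B)(γ − γ') = 16.558 kN/m³.
q·N_q = 37.8 × 29.44 = 1112.8 kPa
0.5·γ·B·N_γ = 0.5 × 16.558 × 3.9 × 41.1 = 1327.1 kPa
q_ult = 1112.8 + 1327.1 = 2439.9 kPa.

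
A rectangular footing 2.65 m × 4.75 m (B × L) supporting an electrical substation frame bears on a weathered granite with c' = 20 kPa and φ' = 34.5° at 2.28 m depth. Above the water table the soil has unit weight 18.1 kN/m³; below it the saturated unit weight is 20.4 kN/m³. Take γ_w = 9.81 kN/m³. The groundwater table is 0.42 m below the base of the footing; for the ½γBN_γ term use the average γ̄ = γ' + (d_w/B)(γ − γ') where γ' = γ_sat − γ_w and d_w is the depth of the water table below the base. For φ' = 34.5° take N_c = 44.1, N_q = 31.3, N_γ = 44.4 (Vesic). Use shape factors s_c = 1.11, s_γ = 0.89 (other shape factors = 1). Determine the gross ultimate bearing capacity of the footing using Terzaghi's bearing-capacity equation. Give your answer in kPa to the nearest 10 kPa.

q = γ·D_f = 18.1 × 2.28 = 41.268 kPa.
γ' = 10.59 kN/m³; averaging over the depth B below the base, γ̄ = γ' + (d_w/B)(γ − γ') = 11.78 kN/m³.
c·N_c·s_c = 20 × 44.1 × 1.11 = 979.02 kPa
q·N_q = 41.268 × 31.3 = 1291.7 kPa
0.5·γ·B·N_γ·s_γ = 0.5 × 11.78 × 2.65 × 44.4 × 0.89 = 616.8 kPa
q_ult = 979.02 + 1291.7 + 616.8 = 2887.5 kPa.

q_ult ≈ 2890 kPa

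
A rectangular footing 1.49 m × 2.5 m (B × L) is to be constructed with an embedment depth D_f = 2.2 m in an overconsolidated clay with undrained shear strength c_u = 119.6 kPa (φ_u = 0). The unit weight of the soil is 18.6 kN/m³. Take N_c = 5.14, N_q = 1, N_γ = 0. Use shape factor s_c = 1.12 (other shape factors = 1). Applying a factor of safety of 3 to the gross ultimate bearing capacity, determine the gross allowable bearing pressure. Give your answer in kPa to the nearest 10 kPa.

Effective surcharge at the founding depth q = γ·D_f = 18.6 × 2.2 = 40.92 kPa.
q_ult = c·N_c·s_c + q·N_q
     = 119.6 × 5.14 × 1.12 + 40.92 × 1
     = 688.51 + 40.92 = 729.43 kPa.
q_all = q_ult / FS = 729.43 / 3 = 243.14 kPa.

q_all ≈ 240 kPa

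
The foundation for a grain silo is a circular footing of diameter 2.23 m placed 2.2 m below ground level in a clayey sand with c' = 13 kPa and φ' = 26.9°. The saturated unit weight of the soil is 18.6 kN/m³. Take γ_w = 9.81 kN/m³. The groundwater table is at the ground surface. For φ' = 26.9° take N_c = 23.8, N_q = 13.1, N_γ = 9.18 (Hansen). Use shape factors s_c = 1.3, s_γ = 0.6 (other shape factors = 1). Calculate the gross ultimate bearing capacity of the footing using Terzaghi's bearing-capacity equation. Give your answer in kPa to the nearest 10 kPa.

q_ult ≈ 710 kPa

With the water table at the surface the whole profile is submerged: γ' = 18.6 − 9.81 = 8.79 kN/m³, so q = γ'·D_f = 19.338 kPa; the same γ' applies in the ½γBN_γ term.
q_ult = c·N_c·s_c + q·N_q + 0.5·γ·B·N_γ·s_γ
     = 13 × 23.8 × 1.3 + 19.338 × 13.1 + 0.5 × 8.79 × 2.23 × 9.18 × 0.6
     = 402.22 + 253.33 + 53.983 = 709.53 kPa.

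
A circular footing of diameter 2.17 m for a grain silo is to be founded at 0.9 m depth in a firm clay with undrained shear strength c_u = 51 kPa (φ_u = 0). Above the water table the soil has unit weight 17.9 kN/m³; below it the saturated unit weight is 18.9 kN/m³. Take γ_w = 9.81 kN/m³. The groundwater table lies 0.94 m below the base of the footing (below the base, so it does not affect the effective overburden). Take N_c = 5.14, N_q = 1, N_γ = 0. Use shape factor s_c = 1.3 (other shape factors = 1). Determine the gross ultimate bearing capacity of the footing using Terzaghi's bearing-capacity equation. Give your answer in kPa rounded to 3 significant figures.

Effective surcharge at the founding depth q = γ·D_f = 17.9 × 0.9 = 16.11 kPa.
q_ult = c·N_c·s_c + q·N_q
     = 51 × 5.14 × 1.3 + 16.11 × 1
     = 340.78 + 16.11 = 356.89 kPa.

q_ult ≈ 357 kPa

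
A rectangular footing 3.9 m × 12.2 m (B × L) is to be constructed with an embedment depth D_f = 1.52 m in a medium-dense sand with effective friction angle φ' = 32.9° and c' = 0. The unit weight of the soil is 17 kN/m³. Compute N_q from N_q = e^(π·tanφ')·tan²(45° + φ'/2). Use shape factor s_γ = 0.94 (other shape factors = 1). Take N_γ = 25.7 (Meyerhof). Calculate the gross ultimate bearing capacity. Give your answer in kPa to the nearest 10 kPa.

q_ult ≈ 1470 kPa

tan32.9° = 0.6469, so N_q = e^(π×0.6469)·tan²(61.45°) = 7.632 × 3.378 = 25.78.
q = γ·D_f = 17 × 1.52 = 25.84 kPa.
q·N_q = 25.84 × 25.782 = 666.21 kPa
0.5·γ·B·N_γ·s_γ = 0.5 × 17 × 3.9 × 25.7 × 0.94 = 800.84 kPa
q_ult = 666.21 + 800.84 = 1467 kPa.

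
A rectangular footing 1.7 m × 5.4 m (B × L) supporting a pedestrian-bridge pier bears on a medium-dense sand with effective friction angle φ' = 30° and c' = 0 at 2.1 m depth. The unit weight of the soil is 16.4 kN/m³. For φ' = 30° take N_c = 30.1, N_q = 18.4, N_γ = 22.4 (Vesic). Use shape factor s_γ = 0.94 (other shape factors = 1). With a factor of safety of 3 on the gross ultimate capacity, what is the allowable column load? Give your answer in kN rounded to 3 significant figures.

Effective surcharge at the founding depth q = γ·D_f = 16.4 × 2.1 = 34.44 kPa.
q_ult = q·N_q + 0.5·γ·B·N_γ·s_γ
     = 34.44 × 18.4 + 0.5 × 16.4 × 1.7 × 22.4 × 0.94
     = 633.7 + 293.52 = 927.22 kPa.
Gross allowable pressure q_all = 927.22 / 3 = 309.07 kPa.
Footing area = 9.18 m², so allowable column load = 309.07 × 9.18 = 2837.3 kN.

P_all ≈ 2840 kN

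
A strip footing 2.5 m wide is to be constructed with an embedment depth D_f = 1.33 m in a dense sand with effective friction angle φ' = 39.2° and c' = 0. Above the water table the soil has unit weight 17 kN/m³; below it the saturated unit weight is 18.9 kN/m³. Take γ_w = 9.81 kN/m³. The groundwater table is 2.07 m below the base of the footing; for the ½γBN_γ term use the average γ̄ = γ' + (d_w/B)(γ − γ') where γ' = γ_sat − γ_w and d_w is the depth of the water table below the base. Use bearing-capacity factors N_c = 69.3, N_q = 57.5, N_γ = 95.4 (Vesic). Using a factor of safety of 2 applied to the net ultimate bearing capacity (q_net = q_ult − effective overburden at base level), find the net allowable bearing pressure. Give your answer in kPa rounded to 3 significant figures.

Effective surcharge at the founding depth q = γ·D_f = 17 × 1.33 = 22.61 kPa.
With d_w = 2.07 m < B, γ̄ = 9.09 + (2.07/2.5) × (17 − 9.09) = 15.639 kN/m³.
q_ult = q·N_q + 0.5·γ·B·N_γ
     = 22.61 × 57.5 + 0.5 × 15.639 × 2.5 × 95.4
     = 1300.1 + 1865 = 3165.1 kPa.
Net ultimate: q_net = 3165.1 − 22.61 = 3142.5 kPa.
q_all(net) = 3142.5 / 2 = 1571.2 kPa.

q_all(net) ≈ 1570 kPa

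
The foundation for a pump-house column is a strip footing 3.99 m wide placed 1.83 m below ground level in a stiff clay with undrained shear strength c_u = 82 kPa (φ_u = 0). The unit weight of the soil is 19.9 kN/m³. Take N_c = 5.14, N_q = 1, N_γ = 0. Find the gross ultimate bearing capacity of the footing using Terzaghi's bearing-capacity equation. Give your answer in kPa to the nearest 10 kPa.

Overburden at base level: q = 19.9 × 1.83 = 36.417 kPa.
Cohesion term c·N_c = 82 × 5.14 = 421.48 kPa; surcharge term q·N_q = 36.417 × 1 = 36.417 kPa.
q_ult = 421.48 + 36.417 = 457.9 kPa.

q_ult ≈ 460 kPa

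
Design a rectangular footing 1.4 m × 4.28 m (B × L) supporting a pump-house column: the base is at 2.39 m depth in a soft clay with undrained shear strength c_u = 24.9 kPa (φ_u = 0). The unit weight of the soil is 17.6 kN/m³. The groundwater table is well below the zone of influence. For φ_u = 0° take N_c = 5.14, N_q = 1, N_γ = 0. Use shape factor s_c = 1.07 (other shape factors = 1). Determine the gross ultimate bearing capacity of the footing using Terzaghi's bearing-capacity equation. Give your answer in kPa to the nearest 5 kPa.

q_ult ≈ 180 kPa

q = γ·D_f = 17.6 × 2.39 = 42.064 kPa.
c·N_c·s_c = 24.9 × 5.14 × 1.07 = 136.95 kPa
q·N_q = 42.064 × 1 = 42.064 kPa
q_ult = 136.95 + 42.064 = 179.01 kPa.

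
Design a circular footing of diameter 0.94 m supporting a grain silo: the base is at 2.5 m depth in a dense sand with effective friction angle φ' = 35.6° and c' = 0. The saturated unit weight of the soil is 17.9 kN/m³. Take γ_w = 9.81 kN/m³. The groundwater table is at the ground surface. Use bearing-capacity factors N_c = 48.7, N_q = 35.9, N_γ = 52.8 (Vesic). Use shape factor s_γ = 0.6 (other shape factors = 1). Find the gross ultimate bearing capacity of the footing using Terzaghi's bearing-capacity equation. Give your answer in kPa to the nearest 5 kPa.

q_ult ≈ 845 kPa

γ' = 17.9 − 9.81 = 8.09 kN/m³ (submerged throughout). q = 8.09 × 2.5 = 20.225 kPa; the same γ' applies in the ½γBN_γ term.
q·N_q = 20.225 × 35.9 = 726.08 kPa
0.5·γ·B·N_γ·s_γ = 0.5 × 8.09 × 0.94 × 52.8 × 0.6 = 120.46 kPa
q_ult = 726.08 + 120.46 = 846.53 kPa.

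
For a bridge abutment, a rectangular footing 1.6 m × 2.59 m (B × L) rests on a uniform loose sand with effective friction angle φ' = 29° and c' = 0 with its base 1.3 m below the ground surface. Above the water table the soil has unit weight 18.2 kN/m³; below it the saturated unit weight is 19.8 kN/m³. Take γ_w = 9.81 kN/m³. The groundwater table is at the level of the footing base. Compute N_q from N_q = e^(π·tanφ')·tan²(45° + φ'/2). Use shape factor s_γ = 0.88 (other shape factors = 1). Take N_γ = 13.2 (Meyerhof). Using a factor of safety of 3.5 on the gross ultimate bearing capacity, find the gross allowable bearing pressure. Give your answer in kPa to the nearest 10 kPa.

N_q = e^(π·tan29°)·tan²(59.5°) = 16.44.
q = γ·D_f = 18.2 × 1.3 = 23.66 kPa.
For the ½γBN_γ term take γ' = 19.8 − 9.81 = 9.99 kN/m³ (soil below base is submerged).
q·N_q = 23.66 × 16.443 = 389.05 kPa
0.5·γ·B·N_γ·s_γ = 0.5 × 9.99 × 1.6 × 13.2 × 0.88 = 92.835 kPa
q_ult = 389.05 + 92.835 = 481.88 kPa.
q_all = 481.88 / 3.5 = 137.68 kPa.

q_all ≈ 140 kPa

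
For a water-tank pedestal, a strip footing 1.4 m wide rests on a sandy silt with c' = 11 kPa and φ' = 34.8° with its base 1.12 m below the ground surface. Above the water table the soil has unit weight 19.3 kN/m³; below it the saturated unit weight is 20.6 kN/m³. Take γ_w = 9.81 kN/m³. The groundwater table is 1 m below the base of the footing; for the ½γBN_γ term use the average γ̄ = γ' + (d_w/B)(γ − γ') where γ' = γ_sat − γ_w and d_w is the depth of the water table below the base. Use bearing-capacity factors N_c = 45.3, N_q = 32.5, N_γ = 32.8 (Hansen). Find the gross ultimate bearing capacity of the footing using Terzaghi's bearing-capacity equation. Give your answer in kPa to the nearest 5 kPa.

q_ult ≈ 1590 kPa

q = γ·D_f = 19.3 × 1.12 = 21.616 kPa.
γ' = 10.79 kN/m³; averaging over the depth B below the base, γ̄ = γ' + (d_w/B)(γ − γ') = 16.869 kN/m³.
c·N_c = 11 × 45.3 = 498.3 kPa
q·N_q = 21.616 × 32.5 = 702.52 kPa
0.5·γ·B·N_γ = 0.5 × 16.869 × 1.4 × 32.8 = 387.3 kPa
q_ult = 498.3 + 702.52 + 387.3 = 1588.1 kPa.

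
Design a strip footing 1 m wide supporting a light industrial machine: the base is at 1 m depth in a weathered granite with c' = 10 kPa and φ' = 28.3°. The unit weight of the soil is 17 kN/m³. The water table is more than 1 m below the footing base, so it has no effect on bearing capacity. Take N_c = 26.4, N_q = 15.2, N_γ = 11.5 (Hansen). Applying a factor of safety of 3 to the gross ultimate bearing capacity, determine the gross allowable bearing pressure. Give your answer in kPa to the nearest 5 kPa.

Overburden at base level: q = 17 × 1 = 17 kPa.
Cohesion term c·N_c = 10 × 26.4 = 264 kPa; surcharge term q·N_q = 17 × 15.2 = 258.4 kPa; self-weight term 0.5·γ·B·N_γ = 0.5 × 17 × 1 × 11.5 = 97.75 kPa.
q_ult = 264 + 258.4 + 97.75 = 620.15 kPa.
q_all = q_ult / FS = 620.15 / 3 = 206.72 kPa.

q_all ≈ 205 kPa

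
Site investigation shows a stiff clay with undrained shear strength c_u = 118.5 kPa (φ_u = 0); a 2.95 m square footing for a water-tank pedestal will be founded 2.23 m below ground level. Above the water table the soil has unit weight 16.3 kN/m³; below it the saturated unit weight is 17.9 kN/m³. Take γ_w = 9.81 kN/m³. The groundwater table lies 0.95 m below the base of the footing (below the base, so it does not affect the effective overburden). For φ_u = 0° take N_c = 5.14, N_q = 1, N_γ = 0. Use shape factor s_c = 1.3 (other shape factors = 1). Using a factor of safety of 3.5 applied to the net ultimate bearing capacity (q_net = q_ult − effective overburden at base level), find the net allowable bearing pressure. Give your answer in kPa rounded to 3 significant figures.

q_all(net) ≈ 226 kPa

Effective surcharge at the founding depth q = γ·D_f = 16.3 × 2.23 = 36.349 kPa.
q_ult = c·N_c·s_c + q·N_q
     = 118.5 × 5.14 × 1.3 + 36.349 × 1
     = 791.82 + 36.349 = 828.17 kPa.
Net ultimate: q_net = 828.17 − 36.349 = 791.82 kPa.
q_all(net) = 791.82 / 3.5 = 226.23 kPa.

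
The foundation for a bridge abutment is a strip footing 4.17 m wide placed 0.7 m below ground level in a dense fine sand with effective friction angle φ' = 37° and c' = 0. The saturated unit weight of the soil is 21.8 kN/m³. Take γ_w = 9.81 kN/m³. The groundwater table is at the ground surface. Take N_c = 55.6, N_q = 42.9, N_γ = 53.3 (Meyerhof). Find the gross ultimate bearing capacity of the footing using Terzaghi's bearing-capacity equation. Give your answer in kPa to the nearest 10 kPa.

γ' = 21.8 − 9.81 = 11.99 kN/m³ (submerged throughout). q = 11.99 × 0.7 = 8.393 kPa; the same γ' applies in the ½γBN_γ term.
q·N_q = 8.393 × 42.9 = 360.06 kPa
0.5·γ·B·N_γ = 0.5 × 11.99 × 4.17 × 53.3 = 1332.5 kPa
q_ult = 360.06 + 1332.5 = 1692.5 kPa.

q_ult ≈ 1690 kPa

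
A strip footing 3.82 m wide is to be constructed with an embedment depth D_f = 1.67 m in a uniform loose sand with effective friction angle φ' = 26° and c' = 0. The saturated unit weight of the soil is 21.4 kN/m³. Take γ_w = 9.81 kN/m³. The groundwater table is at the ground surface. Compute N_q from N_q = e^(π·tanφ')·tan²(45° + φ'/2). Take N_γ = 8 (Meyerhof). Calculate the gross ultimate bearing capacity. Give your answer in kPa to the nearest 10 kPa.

tan26° = 0.4877, so N_q = e^(π×0.4877)·tan²(58°) = 4.629 × 2.561 = 11.85.
With the water table at the surface the whole profile is submerged: γ' = 21.4 − 9.81 = 11.59 kN/m³, so q = γ'·D_f = 19.355 kPa; the same γ' applies in the ½γBN_γ term.
q_ult = q·N_q + 0.5·γ·B·N_γ
     = 19.355 × 11.854 + 0.5 × 11.59 × 3.82 × 8
     = 229.44 + 177.1 = 406.54 kPa.

q_ult ≈ 410 kPa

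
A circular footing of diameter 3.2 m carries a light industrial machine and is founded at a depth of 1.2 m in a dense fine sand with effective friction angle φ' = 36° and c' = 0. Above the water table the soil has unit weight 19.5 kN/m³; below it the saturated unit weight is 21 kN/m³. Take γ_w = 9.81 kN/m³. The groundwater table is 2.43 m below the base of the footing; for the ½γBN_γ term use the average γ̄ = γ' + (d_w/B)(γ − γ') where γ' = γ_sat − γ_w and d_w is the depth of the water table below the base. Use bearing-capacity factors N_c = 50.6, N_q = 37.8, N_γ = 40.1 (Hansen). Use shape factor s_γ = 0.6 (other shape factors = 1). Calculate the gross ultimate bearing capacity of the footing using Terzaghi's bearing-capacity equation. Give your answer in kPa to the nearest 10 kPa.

q_ult ≈ 1560 kPa

Overburden at base level: q = 19.5 × 1.2 = 23.4 kPa.
The water table is 2.43 m below the base (< B = 3.2 m), so the ½γBN_γ term uses γ̄ = γ' + (d_w/B)(γ − γ') = 11.19 + (2.43/3.2)(19.5 − 11.19) = 17.5 kN/m³.
Surcharge term q·N_q = 23.4 × 37.8 = 884.52 kPa; self-weight term 0.5·γ·B·N_γ·s_γ = 0.5 × 17.5 × 3.2 × 40.1 × 0.6 = 673.7 kPa.
q_ult = 884.52 + 673.7 = 1558.2 kPa.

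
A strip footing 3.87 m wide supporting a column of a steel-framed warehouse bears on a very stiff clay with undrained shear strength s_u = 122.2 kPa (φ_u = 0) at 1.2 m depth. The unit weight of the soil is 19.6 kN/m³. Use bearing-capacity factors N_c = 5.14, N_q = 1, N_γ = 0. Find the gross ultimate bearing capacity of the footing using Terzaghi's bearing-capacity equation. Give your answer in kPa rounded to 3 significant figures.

q_ult ≈ 652 kPa

q = γ·D_f = 19.6 × 1.2 = 23.52 kPa.
c·N_c = 122.2 × 5.14 = 628.11 kPa
q·N_q = 23.52 × 1 = 23.52 kPa
q_ult = 628.11 + 23.52 = 651.63 kPa.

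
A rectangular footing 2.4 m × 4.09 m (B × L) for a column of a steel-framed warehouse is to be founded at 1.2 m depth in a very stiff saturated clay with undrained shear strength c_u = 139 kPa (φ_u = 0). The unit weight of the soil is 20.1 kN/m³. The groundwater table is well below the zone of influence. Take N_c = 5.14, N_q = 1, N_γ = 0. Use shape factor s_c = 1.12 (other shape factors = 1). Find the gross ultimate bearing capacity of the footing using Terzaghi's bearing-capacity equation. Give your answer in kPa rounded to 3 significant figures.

q_ult ≈ 824 kPa

Overburden at base level: q = 20.1 × 1.2 = 24.12 kPa.
Cohesion term c·N_c·s_c = 139 × 5.14 × 1.12 = 800.2 kPa; surcharge term q·N_q = 24.12 × 1 = 24.12 kPa.
q_ult = 800.2 + 24.12 = 824.32 kPa.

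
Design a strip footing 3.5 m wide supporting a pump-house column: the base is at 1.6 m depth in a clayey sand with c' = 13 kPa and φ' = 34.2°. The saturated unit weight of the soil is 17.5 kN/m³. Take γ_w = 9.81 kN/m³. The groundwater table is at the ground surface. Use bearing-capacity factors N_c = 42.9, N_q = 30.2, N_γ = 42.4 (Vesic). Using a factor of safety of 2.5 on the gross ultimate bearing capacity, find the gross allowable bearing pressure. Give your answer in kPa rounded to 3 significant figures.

q_all ≈ 600 kPa

γ' = 17.5 − 9.81 = 7.69 kN/m³ (submerged throughout). q = 7.69 × 1.6 = 12.304 kPa; the same γ' applies in the ½γBN_γ term.
c·N_c = 13 × 42.9 = 557.7 kPa
q·N_q = 12.304 × 30.2 = 371.58 kPa
0.5·γ·B·N_γ = 0.5 × 7.69 × 3.5 × 42.4 = 570.6 kPa
q_ult = 557.7 + 371.58 + 570.6 = 1499.9 kPa.
q_all = 1499.9 / 2.5 = 599.95 kPa.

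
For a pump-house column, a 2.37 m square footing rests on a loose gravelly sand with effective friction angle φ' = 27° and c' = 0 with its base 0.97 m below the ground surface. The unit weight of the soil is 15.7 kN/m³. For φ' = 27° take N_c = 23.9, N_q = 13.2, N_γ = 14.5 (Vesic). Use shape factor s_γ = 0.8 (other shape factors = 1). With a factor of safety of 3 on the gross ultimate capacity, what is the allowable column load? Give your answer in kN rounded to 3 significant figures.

Overburden at base level: q = 15.7 × 0.97 = 15.229 kPa.
Surcharge term q·N_q = 15.229 × 13.2 = 201.02 kPa; self-weight term 0.5·γ·B·N_γ·s_γ = 0.5 × 15.7 × 2.37 × 14.5 × 0.8 = 215.81 kPa.
q_ult = 201.02 + 215.81 = 416.84 kPa.
Gross allowable pressure q_all = 416.84 / 3 = 138.95 kPa.
Footing area = 5.6169 m², so allowable column load = 138.95 × 5.6169 = 780.44 kN.

P_all ≈ 780 kN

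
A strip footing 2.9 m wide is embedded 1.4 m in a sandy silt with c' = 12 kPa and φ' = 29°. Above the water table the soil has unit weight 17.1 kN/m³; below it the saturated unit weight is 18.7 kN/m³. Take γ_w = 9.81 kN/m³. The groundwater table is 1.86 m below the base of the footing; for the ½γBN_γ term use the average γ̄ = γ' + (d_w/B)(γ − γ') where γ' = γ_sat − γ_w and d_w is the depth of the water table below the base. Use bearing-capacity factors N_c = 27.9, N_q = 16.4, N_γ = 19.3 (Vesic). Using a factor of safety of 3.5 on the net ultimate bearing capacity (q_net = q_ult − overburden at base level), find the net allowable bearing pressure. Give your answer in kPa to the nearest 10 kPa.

q_all(net) ≈ 310 kPa

q = γ·D_f = 17.1 × 1.4 = 23.94 kPa.
γ' = 8.89 kN/m³; averaging over the depth B below the base, γ̄ = γ' + (d_w/B)(γ − γ') = 14.156 kN/m³.
c·N_c = 12 × 27.9 = 334.8 kPa
q·N_q = 23.94 × 16.4 = 392.62 kPa
0.5·γ·B·N_γ = 0.5 × 14.156 × 2.9 × 19.3 = 396.15 kPa
q_ult = 334.8 + 392.62 + 396.15 = 1123.6 kPa.
q_net = 1123.6 − 23.94 = 1099.6 kPa.
q_all(net) = 1099.6 / 3.5 = 314.18 kPa.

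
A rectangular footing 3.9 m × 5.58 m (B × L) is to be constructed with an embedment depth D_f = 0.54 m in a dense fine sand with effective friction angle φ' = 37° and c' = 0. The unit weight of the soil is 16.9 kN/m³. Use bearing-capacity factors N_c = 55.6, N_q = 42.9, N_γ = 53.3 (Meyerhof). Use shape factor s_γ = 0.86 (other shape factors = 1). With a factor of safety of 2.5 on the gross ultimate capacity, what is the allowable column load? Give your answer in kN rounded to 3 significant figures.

Effective surcharge at the founding depth q = γ·D_f = 16.9 × 0.54 = 9.126 kPa.
q_ult = q·N_q + 0.5·γ·B·N_γ·s_γ
     = 9.126 × 42.9 + 0.5 × 16.9 × 3.9 × 53.3 × 0.86
     = 391.51 + 1510.6 = 1902.1 kPa.
Gross allowable pressure q_all = 1902.1 / 2.5 = 760.84 kPa.
Footing area = 21.762 m², so allowable column load = 760.84 × 21.762 = 16557 kN.

P_all ≈ 16600 kN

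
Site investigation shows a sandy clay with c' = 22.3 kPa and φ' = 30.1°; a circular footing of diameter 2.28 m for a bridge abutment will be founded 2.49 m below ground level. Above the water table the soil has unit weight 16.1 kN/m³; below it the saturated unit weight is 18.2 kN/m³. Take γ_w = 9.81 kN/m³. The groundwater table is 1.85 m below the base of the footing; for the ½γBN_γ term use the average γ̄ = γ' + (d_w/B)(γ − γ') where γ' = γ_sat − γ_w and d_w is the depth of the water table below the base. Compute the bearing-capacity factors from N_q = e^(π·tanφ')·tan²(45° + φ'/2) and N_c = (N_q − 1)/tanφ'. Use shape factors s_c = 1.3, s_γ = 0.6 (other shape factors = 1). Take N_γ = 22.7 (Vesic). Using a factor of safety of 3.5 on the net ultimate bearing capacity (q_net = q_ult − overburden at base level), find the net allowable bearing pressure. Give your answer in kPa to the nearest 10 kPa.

N_q = e^(π·tan30.1°)·tan²(60.05°) = 18.61; N_c = (N_q − 1)/tanφ' = 30.38.
Effective surcharge at the founding depth q = γ·D_f = 16.1 × 2.49 = 40.089 kPa.
With d_w = 1.85 m < B, γ̄ = 8.39 + (1.85/2.28) × (16.1 − 8.39) = 14.646 kN/m³.
q_ult = c·N_c·s_c + q·N_q + 0.5·γ·B·N_γ·s_γ
     = 22.3 × 30.381 × 1.3 + 40.089 × 18.611 + 0.5 × 14.646 × 2.28 × 22.7 × 0.6
     = 880.74 + 746.1 + 227.4 = 1854.2 kPa.
q_net = 1854.2 − 40.089 = 1814.2 kPa.
q_all(net) = 1814.2 / 3.5 = 518.33 kPa.

q_all(net) ≈ 520 kPa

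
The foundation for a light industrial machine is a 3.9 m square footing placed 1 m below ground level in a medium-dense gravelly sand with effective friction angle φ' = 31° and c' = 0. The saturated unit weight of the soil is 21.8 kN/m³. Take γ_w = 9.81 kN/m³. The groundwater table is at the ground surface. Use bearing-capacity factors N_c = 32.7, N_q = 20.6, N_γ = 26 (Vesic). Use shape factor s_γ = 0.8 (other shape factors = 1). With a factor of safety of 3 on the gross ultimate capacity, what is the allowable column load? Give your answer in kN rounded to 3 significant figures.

P_all ≈ 3720 kN

γ' = 21.8 − 9.81 = 11.99 kN/m³ (submerged throughout). q = 11.99 × 1 = 11.99 kPa; the same γ' applies in the ½γBN_γ term.
q·N_q = 11.99 × 20.6 = 246.99 kPa
0.5·γ·B·N_γ·s_γ = 0.5 × 11.99 × 3.9 × 26 × 0.8 = 486.31 kPa
q_ult = 246.99 + 486.31 = 733.31 kPa.
Gross allowable pressure q_all = 733.31 / 3 = 244.44 kPa.
Footing area = 15.21 m², so allowable column load = 244.44 × 15.21 = 3717.9 kN.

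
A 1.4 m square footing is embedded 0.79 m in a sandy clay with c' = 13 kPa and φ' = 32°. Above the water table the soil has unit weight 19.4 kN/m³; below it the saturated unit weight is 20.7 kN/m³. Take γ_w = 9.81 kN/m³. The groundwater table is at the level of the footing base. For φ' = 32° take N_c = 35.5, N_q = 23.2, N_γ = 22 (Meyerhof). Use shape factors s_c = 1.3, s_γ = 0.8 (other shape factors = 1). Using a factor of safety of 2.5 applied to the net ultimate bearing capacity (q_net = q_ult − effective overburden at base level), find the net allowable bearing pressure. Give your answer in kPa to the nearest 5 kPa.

q_all(net) ≈ 430 kPa

Effective surcharge at the founding depth q = γ·D_f = 19.4 × 0.79 = 15.326 kPa.
The water table coincides with the base, so in the self-weight term γ → γ' = 10.89 kN/m³.
q_ult = c·N_c·s_c + q·N_q + 0.5·γ·B·N_γ·s_γ
     = 13 × 35.5 × 1.3 + 15.326 × 23.2 + 0.5 × 10.89 × 1.4 × 22 × 0.8
     = 599.95 + 355.56 + 134.16 = 1089.7 kPa.
Net ultimate: q_net = 1089.7 − 15.326 = 1074.4 kPa.
q_all(net) = 1074.4 / 2.5 = 429.74 kPa.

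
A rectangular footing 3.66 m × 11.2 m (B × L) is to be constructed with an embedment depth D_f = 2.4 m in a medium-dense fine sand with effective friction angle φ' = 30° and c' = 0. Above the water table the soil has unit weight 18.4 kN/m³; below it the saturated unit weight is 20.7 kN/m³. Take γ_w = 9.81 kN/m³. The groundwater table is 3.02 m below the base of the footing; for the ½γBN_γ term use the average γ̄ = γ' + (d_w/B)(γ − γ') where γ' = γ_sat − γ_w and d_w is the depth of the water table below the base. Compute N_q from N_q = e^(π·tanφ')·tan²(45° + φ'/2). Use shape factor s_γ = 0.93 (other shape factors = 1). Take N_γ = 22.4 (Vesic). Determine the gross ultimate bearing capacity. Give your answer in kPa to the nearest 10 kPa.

tan30° = 0.5774, so N_q = e^(π×0.5774)·tan²(60°) = 6.134 × 3.0 = 18.4.
q = γ·D_f = 18.4 × 2.4 = 44.16 kPa.
γ' = 10.89 kN/m³; averaging over the depth B below the base, γ̄ = γ' + (d_w/B)(γ − γ') = 17.087 kN/m³.
q·N_q = 44.16 × 18.401 = 812.59 kPa
0.5·γ·B·N_γ·s_γ = 0.5 × 17.087 × 3.66 × 22.4 × 0.93 = 651.39 kPa
q_ult = 812.59 + 651.39 = 1464 kPa.

q_ult ≈ 1460 kPa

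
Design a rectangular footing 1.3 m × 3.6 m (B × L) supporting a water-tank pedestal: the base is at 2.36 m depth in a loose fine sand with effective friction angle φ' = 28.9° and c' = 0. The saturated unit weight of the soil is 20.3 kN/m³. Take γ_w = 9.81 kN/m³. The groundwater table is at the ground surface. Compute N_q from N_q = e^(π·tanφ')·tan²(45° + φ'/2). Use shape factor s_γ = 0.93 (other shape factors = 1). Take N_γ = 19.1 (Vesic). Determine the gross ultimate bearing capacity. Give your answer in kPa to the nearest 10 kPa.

tan28.9° = 0.552, so N_q = e^(π×0.552)·tan²(59.45°) = 5.665 × 2.871 = 16.26.
With the water table at the surface the whole profile is submerged: γ' = 20.3 − 9.81 = 10.49 kN/m³, so q = γ'·D_f = 24.756 kPa; the same γ' applies in the ½γBN_γ term.
q_ult = q·N_q + 0.5·γ·B·N_γ·s_γ
     = 24.756 × 16.261 + 0.5 × 10.49 × 1.3 × 19.1 × 0.93
     = 402.56 + 121.12 = 523.68 kPa.

q_ult ≈ 520 kPa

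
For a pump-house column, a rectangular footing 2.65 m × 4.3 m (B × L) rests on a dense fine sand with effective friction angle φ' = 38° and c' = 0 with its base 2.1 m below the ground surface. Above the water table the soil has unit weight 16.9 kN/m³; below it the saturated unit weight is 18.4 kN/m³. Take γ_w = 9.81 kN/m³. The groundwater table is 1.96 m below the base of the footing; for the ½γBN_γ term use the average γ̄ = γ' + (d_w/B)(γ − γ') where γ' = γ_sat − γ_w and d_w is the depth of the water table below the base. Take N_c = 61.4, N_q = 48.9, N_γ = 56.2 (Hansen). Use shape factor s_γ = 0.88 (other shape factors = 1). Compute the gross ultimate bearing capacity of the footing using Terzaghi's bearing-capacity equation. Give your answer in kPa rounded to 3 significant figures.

q = γ·D_f = 16.9 × 2.1 = 35.49 kPa.
γ' = 8.59 kN/m³; averaging over the depth B below the base, γ̄ = γ' + (d_w/B)(γ − γ') = 14.736 kN/m³.
q·N_q = 35.49 × 48.9 = 1735.5 kPa
0.5·γ·B·N_γ·s_γ = 0.5 × 14.736 × 2.65 × 56.2 × 0.88 = 965.66 kPa
q_ult = 1735.5 + 965.66 = 2701.1 kPa.

q_ult ≈ 2700 kPa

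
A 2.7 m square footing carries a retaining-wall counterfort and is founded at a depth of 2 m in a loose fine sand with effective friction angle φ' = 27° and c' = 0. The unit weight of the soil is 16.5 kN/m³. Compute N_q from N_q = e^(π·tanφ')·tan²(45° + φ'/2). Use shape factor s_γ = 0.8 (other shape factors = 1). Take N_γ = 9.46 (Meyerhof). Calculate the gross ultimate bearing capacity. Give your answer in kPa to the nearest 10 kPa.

q_ult ≈ 600 kPa

tan27° = 0.5095, so N_q = e^(π×0.5095)·tan²(58.5°) = 4.957 × 2.663 = 13.2.
Effective surcharge at the founding depth q = γ·D_f = 16.5 × 2 = 33 kPa.
q_ult = q·N_q + 0.5·γ·B·N_γ·s_γ
     = 33 × 13.199 + 0.5 × 16.5 × 2.7 × 9.46 × 0.8
     = 435.57 + 168.58 = 604.15 kPa.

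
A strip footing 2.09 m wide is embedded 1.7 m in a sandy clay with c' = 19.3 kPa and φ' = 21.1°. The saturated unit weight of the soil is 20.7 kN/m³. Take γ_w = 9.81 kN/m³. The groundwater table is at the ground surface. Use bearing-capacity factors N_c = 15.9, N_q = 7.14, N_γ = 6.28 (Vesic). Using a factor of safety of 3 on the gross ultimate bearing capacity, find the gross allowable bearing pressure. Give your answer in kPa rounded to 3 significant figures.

γ' = 20.7 − 9.81 = 10.89 kN/m³ (submerged throughout). q = 10.89 × 1.7 = 18.513 kPa; the same γ' applies in the ½γBN_γ term.
c·N_c = 19.3 × 15.9 = 306.87 kPa
q·N_q = 18.513 × 7.14 = 132.18 kPa
0.5·γ·B·N_γ = 0.5 × 10.89 × 2.09 × 6.28 = 71.467 kPa
q_ult = 306.87 + 132.18 + 71.467 = 510.52 kPa.
q_all = 510.52 / 3 = 170.17 kPa.

q_all ≈ 170 kPa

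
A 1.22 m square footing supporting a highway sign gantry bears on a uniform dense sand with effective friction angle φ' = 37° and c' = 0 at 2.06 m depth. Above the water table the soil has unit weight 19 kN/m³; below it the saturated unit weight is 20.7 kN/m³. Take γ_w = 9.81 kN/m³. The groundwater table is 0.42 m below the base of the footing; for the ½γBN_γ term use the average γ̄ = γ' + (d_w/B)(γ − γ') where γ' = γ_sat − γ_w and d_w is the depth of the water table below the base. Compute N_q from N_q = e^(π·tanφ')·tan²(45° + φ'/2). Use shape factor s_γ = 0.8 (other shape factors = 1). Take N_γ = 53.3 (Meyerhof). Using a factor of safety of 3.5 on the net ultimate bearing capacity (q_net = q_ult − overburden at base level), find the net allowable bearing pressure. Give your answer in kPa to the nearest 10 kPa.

N_q = e^(π·tan37°)·tan²(63.5°) = 42.92.
q = γ·D_f = 19 × 2.06 = 39.14 kPa.
γ' = 10.89 kN/m³; averaging over the depth B below the base, γ̄ = γ' + (d_w/B)(γ − γ') = 13.682 kN/m³.
q·N_q = 39.14 × 42.92 = 1679.9 kPa
0.5·γ·B·N_γ·s_γ = 0.5 × 13.682 × 1.22 × 53.3 × 0.8 = 355.87 kPa
q_ult = 1679.9 + 355.87 = 2035.8 kPa.
q_net = 2035.8 − 39.14 = 1996.6 kPa.
q_all(net) = 1996.6 / 3.5 = 570.46 kPa.

q_all(net) ≈ 570 kPa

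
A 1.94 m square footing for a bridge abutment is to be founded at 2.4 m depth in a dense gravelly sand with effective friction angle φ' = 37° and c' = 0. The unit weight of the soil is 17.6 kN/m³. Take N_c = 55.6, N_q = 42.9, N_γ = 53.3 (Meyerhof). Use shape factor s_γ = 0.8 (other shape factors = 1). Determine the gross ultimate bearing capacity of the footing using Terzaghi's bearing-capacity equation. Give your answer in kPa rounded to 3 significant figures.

q_ult ≈ 2540 kPa

q = γ·D_f = 17.6 × 2.4 = 42.24 kPa.
q·N_q = 42.24 × 42.9 = 1812.1 kPa
0.5·γ·B·N_γ·s_γ = 0.5 × 17.6 × 1.94 × 53.3 × 0.8 = 727.95 kPa
q_ult = 1812.1 + 727.95 = 2540 kPa.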